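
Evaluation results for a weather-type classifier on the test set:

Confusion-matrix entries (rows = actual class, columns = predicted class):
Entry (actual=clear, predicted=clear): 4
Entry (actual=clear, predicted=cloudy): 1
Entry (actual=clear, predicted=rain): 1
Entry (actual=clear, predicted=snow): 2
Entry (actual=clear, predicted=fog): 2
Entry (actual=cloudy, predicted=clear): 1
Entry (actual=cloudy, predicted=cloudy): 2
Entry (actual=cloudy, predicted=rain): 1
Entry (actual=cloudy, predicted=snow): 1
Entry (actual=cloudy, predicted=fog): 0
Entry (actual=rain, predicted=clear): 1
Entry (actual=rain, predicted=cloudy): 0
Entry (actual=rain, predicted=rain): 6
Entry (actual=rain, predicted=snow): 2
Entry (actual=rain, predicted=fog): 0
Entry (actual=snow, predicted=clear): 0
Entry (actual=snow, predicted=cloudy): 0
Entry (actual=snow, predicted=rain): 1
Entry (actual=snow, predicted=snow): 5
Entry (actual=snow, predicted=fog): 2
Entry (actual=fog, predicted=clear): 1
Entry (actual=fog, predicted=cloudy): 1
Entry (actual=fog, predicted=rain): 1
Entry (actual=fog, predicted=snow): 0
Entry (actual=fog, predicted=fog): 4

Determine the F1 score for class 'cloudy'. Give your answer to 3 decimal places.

Take TP from the diagonal, FP from the rest of the 'cloudy' prediction marginal, FN from the rest of the 'cloudy' actual marginal.
F1 score = 2·TP/(2·TP+FP+FN).
cloudy: TP=2, FP=1+0+0+1=2, FN=1+1+1+0=3 → 4/9 = 0.4444

0.444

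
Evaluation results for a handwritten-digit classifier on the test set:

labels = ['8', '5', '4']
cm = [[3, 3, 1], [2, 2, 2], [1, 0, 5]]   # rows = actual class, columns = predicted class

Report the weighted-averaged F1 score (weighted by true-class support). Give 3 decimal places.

Per-class F1 score (2·TP/(2·TP+FP+FN)):
  8: TP=3, FP=2+1=3, FN=3+1=4 → 6/13 = 0.4615
  5: TP=2, FP=3+0=3, FN=2+2=4 → 4/11 = 0.3636
  4: TP=5, FP=1+2=3, FN=1+0=1 → 10/14 = 0.7143
Weighted-F1 score = Σ (supportᵢ/N)·F1 scoreᵢ with N=19: (7/19)·0.4615 + (6/19)·0.3636 + (6/19)·0.7143 = 0.510

0.510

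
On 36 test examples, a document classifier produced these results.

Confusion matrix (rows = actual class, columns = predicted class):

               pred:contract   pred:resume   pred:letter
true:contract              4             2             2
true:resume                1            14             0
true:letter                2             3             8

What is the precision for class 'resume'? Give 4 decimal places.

0.7368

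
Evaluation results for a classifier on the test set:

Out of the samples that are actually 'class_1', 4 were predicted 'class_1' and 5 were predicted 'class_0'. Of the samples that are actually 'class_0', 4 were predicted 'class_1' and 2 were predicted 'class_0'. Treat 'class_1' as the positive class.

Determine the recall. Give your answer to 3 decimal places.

Recall = TP/(TP+FN) = 4/(4+5) = 4/9 = 0.444

0.444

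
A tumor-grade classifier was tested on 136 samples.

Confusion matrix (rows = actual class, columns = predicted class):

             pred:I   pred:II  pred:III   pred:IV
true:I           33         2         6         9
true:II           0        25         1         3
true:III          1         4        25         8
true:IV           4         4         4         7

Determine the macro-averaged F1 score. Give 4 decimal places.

Per-class F1 score (2·TP/(2·TP+FP+FN)):
  I: TP=33, FP=0+1+4=5, FN=2+6+9=17 → 66/88 = 0.75000
  II: TP=25, FP=2+4+4=10, FN=0+1+3=4 → 50/64 = 0.78125
  III: TP=25, FP=6+1+4=11, FN=1+4+8=13 → 50/74 = 0.67568
  IV: TP=7, FP=9+3+8=20, FN=4+4+4=12 → 14/46 = 0.30435
Macro-F1 score = mean = (0.75000 + 0.78125 + 0.67568 + 0.30435) / 4 = 0.6278

0.6278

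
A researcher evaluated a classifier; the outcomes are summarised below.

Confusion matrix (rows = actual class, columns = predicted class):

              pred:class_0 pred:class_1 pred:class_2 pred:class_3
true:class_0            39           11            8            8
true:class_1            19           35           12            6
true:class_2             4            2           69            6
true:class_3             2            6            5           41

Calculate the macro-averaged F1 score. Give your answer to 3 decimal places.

0.664

Per-class F1 score (2·TP/(2·TP+FP+FN)):
  class_0: TP=39, FP=19+4+2=25, FN=11+8+8=27 → 78/130 = 0.6000
  class_1: TP=35, FP=11+2+6=19, FN=19+12+6=37 → 70/126 = 0.5556
  class_2: TP=69, FP=8+12+5=25, FN=4+2+6=12 → 138/175 = 0.7886
  class_3: TP=41, FP=8+6+6=20, FN=2+6+5=13 → 82/115 = 0.7130
Macro-F1 score = mean = (0.6000 + 0.5556 + 0.7886 + 0.7130) / 4 = 0.664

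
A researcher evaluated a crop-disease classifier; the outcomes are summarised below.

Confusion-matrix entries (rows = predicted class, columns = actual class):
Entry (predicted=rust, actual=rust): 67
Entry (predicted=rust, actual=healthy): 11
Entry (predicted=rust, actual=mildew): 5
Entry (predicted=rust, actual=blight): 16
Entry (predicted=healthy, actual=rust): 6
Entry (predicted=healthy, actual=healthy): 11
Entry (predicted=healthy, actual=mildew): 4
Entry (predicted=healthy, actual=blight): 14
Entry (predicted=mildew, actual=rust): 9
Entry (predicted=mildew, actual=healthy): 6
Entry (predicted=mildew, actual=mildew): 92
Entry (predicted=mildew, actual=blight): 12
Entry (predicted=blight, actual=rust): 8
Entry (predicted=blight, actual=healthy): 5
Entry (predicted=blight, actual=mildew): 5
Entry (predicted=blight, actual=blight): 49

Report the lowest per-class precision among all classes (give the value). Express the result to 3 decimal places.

0.314

Per-class precision (TP/(TP+FP)):
  rust: TP=67, FP=11+5+16=32 → 67/99 = 0.6768
  healthy: TP=11, FP=6+4+14=24 → 11/35 = 0.3143
  mildew: TP=92, FP=9+6+12=27 → 92/119 = 0.7731
  blight: TP=49, FP=8+5+5=18 → 49/67 = 0.7313
Lowest is class 'healthy' with precision = 0.314.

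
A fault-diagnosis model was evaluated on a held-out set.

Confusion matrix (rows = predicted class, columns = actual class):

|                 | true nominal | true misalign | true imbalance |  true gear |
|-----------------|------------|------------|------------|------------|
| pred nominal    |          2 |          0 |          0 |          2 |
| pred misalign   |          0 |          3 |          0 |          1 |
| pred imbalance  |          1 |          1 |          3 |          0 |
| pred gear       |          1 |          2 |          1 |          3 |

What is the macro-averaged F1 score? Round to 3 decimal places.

Per-class F1 score (2·TP/(2·TP+FP+FN)):
  nominal: TP=2, FP=0+0+2=2, FN=0+1+1=2 → 4/8 = 0.5000
  misalign: TP=3, FP=0+0+1=1, FN=0+1+2=3 → 6/10 = 0.6000
  imbalance: TP=3, FP=1+1+0=2, FN=0+0+1=1 → 6/9 = 0.6667
  gear: TP=3, FP=1+2+1=4, FN=2+1+0=3 → 6/13 = 0.4615
Macro-F1 score = mean = (0.5000 + 0.6000 + 0.6667 + 0.4615) / 4 = 0.557

0.557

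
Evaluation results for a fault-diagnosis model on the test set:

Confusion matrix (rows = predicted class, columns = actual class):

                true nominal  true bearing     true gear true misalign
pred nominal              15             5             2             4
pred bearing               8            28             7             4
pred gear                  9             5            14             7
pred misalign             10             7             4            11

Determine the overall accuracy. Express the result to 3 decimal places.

Accuracy = trace / total = (15+28+14+11=68) / 140 = 68/140 = 0.486

0.486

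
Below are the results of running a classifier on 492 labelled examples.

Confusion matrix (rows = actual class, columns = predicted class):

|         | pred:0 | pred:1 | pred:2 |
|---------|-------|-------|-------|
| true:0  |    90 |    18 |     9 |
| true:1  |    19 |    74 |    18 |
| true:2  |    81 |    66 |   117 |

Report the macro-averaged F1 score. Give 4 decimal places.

0.5700

Per-class F1 score (2·TP/(2·TP+FP+FN)):
  0: TP=90, FP=19+81=100, FN=18+9=27 → 180/307 = 0.58632
  1: TP=74, FP=18+66=84, FN=19+18=37 → 148/269 = 0.55019
  2: TP=117, FP=9+18=27, FN=81+66=147 → 234/408 = 0.57353
Macro-F1 score = mean = (0.58632 + 0.55019 + 0.57353) / 3 = 0.5700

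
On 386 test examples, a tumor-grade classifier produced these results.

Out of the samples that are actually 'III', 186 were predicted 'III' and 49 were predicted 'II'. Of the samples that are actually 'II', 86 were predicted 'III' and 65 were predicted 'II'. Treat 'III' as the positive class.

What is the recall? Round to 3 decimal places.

0.791

Recall = TP/(TP+FN) = 186/(186+49) = 186/235 = 0.791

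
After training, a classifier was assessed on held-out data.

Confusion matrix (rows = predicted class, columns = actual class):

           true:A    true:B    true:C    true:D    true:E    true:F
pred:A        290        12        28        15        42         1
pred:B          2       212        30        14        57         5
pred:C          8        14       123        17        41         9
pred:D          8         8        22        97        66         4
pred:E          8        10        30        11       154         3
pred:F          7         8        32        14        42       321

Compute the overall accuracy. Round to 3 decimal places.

Accuracy = trace / total = (290+212+123+97+154+321=1197) / 1765 = 1197/1765 = 0.678

0.678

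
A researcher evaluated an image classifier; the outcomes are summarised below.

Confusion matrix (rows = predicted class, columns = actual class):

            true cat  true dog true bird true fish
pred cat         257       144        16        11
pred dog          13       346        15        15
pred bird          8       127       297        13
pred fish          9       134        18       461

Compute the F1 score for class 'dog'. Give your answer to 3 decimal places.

Treat 'dog' as positive and all other classes as negative.
F1 score = 2·TP/(2·TP+FP+FN).
dog: TP=346, FP=13+15+15=43, FN=144+127+134=405 → 692/1140 = 0.6070

0.607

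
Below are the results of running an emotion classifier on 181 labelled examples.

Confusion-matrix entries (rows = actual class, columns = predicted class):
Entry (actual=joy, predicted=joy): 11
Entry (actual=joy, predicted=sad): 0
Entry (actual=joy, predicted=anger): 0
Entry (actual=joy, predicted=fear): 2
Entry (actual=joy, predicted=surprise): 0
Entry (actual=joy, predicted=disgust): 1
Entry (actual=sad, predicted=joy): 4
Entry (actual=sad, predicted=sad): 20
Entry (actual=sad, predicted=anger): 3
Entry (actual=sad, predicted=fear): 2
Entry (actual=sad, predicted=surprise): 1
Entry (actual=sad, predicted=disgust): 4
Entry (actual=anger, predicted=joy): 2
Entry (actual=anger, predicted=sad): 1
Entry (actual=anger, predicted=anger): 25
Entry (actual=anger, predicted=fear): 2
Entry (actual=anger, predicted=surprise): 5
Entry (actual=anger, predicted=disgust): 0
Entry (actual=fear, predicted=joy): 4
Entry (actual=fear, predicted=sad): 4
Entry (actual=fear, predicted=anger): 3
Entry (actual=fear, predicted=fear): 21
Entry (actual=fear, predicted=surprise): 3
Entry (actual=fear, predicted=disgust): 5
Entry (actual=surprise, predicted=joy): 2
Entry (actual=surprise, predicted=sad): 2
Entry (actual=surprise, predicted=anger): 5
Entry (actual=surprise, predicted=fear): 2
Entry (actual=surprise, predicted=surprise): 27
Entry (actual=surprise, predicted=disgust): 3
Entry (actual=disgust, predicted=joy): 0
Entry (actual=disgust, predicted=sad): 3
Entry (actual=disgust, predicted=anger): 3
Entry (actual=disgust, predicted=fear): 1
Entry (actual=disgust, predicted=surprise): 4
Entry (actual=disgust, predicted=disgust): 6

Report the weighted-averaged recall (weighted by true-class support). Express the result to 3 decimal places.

0.608

Per-class recall (TP/(TP+FN)):
  joy: TP=11, FN=0+0+2+0+1=3 → 11/14 = 0.7857
  sad: TP=20, FN=4+3+2+1+4=14 → 20/34 = 0.5882
  anger: TP=25, FN=2+1+2+5+0=10 → 25/35 = 0.7143
  fear: TP=21, FN=4+4+3+3+5=19 → 21/40 = 0.5250
  surprise: TP=27, FN=2+2+5+2+3=14 → 27/41 = 0.6585
  disgust: TP=6, FN=0+3+3+1+4=11 → 6/17 = 0.3529
Weighted-recall = Σ (supportᵢ/N)·recallᵢ with N=181: (14/181)·0.7857 + (34/181)·0.5882 + (35/181)·0.7143 + (40/181)·0.5250 + (41/181)·0.6585 + (17/181)·0.3529 = 0.608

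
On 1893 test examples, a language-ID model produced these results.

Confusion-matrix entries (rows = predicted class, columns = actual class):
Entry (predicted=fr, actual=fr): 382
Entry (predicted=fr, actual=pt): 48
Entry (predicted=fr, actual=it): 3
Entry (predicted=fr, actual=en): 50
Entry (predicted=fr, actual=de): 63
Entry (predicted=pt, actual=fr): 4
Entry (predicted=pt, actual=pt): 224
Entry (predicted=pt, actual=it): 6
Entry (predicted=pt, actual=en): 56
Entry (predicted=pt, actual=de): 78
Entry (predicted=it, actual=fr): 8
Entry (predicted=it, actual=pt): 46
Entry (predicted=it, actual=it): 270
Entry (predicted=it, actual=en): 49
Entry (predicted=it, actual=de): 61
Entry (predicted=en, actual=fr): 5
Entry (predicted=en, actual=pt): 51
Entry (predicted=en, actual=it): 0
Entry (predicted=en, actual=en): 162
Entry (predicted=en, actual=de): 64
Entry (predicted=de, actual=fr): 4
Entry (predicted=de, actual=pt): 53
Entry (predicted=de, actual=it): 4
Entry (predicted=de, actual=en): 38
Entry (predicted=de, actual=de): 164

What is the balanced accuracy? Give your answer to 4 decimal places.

Balanced accuracy = mean of per-class recall.
  fr: recall = 382/403 = 0.94789
  pt: recall = 224/422 = 0.53081
  it: recall = 270/283 = 0.95406
  en: recall = 162/355 = 0.45634
  de: recall = 164/430 = 0.38140
Mean = (0.94789 + 0.53081 + 0.95406 + 0.45634 + 0.38140) / 5 = 0.6541

0.6541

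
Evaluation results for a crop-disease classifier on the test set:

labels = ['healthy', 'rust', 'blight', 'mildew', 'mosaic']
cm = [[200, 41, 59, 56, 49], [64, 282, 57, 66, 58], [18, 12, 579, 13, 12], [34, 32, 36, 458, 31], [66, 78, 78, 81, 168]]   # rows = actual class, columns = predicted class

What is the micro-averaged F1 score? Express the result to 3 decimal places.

Micro-averaging pools counts across classes: ΣTP=1687, ΣFP=941, ΣFN=941.
Micro-F1 score = 2·TP/(2·TP+FP+FN) on pooled counts = 0.642 (equals overall accuracy in single-label multiclass).

0.642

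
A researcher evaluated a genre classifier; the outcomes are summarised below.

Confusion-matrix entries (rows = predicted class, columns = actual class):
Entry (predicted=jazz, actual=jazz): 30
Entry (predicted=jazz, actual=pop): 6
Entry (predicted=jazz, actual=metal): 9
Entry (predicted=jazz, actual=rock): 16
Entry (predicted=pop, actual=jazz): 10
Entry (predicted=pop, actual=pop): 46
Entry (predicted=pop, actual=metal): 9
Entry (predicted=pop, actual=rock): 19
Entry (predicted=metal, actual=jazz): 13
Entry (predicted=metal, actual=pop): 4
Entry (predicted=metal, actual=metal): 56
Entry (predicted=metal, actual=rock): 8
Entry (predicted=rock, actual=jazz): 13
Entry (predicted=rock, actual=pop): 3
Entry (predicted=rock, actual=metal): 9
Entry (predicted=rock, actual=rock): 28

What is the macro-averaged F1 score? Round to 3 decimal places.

0.563

Per-class F1 score (2·TP/(2·TP+FP+FN)):
  jazz: TP=30, FP=6+9+16=31, FN=10+13+13=36 → 60/127 = 0.4724
  pop: TP=46, FP=10+9+19=38, FN=6+4+3=13 → 92/143 = 0.6434
  metal: TP=56, FP=13+4+8=25, FN=9+9+9=27 → 112/164 = 0.6829
  rock: TP=28, FP=13+3+9=25, FN=16+19+8=43 → 56/124 = 0.4516
Macro-F1 score = mean = (0.4724 + 0.6434 + 0.6829 + 0.4516) / 4 = 0.563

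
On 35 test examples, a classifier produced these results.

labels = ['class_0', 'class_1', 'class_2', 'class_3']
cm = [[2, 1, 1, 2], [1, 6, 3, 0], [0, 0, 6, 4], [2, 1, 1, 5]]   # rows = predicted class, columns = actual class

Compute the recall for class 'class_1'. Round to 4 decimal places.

0.7500

One-vs-rest for 'class_1': TP = diagonal; FP = other classes predicted 'class_1'; FN = 'class_1' predicted as other.
recall = TP/(TP+FN).
class_1: TP=6, FN=1+0+1=2 → 6/8 = 0.75000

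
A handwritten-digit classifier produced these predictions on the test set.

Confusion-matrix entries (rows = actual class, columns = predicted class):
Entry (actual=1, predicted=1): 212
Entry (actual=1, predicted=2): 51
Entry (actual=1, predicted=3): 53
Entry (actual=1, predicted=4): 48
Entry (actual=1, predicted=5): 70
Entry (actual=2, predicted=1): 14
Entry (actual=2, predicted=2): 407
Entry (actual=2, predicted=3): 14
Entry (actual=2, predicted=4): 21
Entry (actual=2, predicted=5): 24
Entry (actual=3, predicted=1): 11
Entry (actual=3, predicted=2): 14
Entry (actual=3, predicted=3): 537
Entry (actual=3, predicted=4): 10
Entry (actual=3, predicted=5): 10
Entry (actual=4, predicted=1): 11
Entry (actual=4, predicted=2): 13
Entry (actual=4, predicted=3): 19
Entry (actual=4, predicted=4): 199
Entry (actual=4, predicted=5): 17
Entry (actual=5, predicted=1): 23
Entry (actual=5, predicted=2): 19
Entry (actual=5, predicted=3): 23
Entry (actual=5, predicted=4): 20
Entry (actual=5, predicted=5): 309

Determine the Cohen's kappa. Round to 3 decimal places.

Observed agreement pₒ = trace/N = 1664/2149 = 0.7743
Expected agreement pₑ = Σ (rowᵢ·colᵢ)/N² = (434·271 + 480·504 + 582·646 + 259·298 + 394·430)/2149² = 0.2127
κ = (pₒ − pₑ)/(1 − pₑ) = (0.7743 − 0.2127)/(1 − 0.2127) = 0.713

0.713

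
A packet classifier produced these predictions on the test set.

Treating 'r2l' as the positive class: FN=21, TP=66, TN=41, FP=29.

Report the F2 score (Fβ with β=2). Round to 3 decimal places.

0.745

Fβ = (1+β²)·TP / ((1+β²)·TP + β²·FN + FP), with β²=4
= 5·66 / (5·66 + 4·21 + 29) = 0.745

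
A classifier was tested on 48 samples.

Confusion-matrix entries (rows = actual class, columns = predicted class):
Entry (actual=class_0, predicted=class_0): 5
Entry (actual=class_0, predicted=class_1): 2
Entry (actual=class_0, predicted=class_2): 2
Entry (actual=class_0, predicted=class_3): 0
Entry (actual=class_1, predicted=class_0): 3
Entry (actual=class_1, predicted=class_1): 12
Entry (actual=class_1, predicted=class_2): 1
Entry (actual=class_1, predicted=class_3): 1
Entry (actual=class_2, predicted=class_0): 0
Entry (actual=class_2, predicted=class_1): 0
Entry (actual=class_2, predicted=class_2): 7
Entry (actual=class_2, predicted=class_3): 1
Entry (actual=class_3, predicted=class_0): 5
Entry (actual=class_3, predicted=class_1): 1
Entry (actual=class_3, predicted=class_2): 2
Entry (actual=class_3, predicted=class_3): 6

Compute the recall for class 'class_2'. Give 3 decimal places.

0.875

Treat 'class_2' as positive and all other classes as negative.
recall = TP/(TP+FN).
class_2: TP=7, FN=0+0+1=1 → 7/8 = 0.8750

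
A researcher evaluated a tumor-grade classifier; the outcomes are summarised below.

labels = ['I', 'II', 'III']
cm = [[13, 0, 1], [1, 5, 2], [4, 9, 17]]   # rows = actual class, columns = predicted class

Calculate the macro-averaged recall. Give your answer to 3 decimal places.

0.707

Per-class recall (TP/(TP+FN)):
  I: TP=13, FN=0+1=1 → 13/14 = 0.9286
  II: TP=5, FN=1+2=3 → 5/8 = 0.6250
  III: TP=17, FN=4+9=13 → 17/30 = 0.5667
Macro-recall = mean = (0.9286 + 0.6250 + 0.5667) / 3 = 0.707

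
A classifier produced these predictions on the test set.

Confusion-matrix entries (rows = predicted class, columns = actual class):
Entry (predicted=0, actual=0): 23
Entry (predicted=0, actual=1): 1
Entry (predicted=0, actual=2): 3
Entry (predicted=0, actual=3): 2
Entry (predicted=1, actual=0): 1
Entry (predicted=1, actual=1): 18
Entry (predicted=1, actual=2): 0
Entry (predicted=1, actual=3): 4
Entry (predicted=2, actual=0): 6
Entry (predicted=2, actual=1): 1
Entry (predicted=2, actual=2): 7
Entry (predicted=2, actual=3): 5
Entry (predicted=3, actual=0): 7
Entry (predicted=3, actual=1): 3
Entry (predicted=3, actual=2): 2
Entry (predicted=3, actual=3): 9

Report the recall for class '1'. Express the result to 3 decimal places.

0.783

One-vs-rest for '1': TP = diagonal; FP = other classes predicted '1'; FN = '1' predicted as other.
recall = TP/(TP+FN).
1: TP=18, FN=1+1+3=5 → 18/23 = 0.7826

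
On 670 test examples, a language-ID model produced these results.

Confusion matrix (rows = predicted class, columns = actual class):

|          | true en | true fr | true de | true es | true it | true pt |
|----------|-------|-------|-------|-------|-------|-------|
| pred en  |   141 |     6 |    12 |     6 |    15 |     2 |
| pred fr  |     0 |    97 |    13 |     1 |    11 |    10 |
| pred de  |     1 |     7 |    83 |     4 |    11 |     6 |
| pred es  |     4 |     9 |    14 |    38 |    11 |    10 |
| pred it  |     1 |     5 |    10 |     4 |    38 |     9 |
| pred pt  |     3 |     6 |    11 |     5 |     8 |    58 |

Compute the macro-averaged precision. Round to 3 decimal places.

0.650

Per-class precision (TP/(TP+FP)):
  en: TP=141, FP=6+12+6+15+2=41 → 141/182 = 0.7747
  fr: TP=97, FP=0+13+1+11+10=35 → 97/132 = 0.7348
  de: TP=83, FP=1+7+4+11+6=29 → 83/112 = 0.7411
  es: TP=38, FP=4+9+14+11+10=48 → 38/86 = 0.4419
  it: TP=38, FP=1+5+10+4+9=29 → 38/67 = 0.5672
  pt: TP=58, FP=3+6+11+5+8=33 → 58/91 = 0.6374
Macro-precision = mean = (0.7747 + 0.7348 + 0.7411 + 0.4419 + 0.5672 + 0.6374) / 6 = 0.650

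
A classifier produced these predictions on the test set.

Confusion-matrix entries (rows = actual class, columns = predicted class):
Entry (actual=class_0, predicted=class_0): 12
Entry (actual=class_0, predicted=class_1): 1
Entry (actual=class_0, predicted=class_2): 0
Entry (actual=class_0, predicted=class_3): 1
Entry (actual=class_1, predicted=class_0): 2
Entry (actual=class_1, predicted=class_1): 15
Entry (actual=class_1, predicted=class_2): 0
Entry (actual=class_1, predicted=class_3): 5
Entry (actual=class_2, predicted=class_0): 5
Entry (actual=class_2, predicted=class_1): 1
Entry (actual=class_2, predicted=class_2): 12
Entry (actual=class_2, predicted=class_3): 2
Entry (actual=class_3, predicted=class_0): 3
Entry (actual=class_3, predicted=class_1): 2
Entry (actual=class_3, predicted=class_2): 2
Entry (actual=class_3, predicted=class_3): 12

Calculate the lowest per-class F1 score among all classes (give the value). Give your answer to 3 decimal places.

Per-class F1 score (2·TP/(2·TP+FP+FN)):
  class_0: TP=12, FP=2+5+3=10, FN=1+0+1=2 → 24/36 = 0.6667
  class_1: TP=15, FP=1+1+2=4, FN=2+0+5=7 → 30/41 = 0.7317
  class_2: TP=12, FP=0+0+2=2, FN=5+1+2=8 → 24/34 = 0.7059
  class_3: TP=12, FP=1+5+2=8, FN=3+2+2=7 → 24/39 = 0.6154
Lowest is class 'class_3' with F1 score = 0.615.

0.615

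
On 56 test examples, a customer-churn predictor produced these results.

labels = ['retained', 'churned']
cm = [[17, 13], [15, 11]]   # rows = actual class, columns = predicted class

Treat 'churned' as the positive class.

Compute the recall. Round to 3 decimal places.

Recall = TP/(TP+FN) = 11/(11+15) = 11/26 = 0.423

0.423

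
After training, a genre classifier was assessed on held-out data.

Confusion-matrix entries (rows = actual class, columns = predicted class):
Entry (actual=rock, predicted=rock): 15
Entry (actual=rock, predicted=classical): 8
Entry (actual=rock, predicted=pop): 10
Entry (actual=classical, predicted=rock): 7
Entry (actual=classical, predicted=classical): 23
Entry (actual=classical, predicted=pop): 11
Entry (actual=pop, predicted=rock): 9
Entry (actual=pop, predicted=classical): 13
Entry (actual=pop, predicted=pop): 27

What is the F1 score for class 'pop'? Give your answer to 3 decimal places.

One-vs-rest for 'pop': TP = diagonal; FP = other classes predicted 'pop'; FN = 'pop' predicted as other.
F1 score = 2·TP/(2·TP+FP+FN).
pop: TP=27, FP=10+11=21, FN=9+13=22 → 54/97 = 0.5567

0.557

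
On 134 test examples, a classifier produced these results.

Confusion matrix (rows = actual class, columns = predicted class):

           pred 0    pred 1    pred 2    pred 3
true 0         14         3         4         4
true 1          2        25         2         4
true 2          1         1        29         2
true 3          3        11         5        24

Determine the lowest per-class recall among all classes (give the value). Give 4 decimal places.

Per-class recall (TP/(TP+FN)):
  0: TP=14, FN=3+4+4=11 → 14/25 = 0.56000
  1: TP=25, FN=2+2+4=8 → 25/33 = 0.75758
  2: TP=29, FN=1+1+2=4 → 29/33 = 0.87879
  3: TP=24, FN=3+11+5=19 → 24/43 = 0.55814
Lowest is class '3' with recall = 0.5581.

0.5581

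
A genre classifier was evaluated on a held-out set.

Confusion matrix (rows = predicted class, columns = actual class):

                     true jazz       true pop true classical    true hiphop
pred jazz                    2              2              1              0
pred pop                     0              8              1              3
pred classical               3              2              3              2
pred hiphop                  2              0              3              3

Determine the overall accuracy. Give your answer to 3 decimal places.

Accuracy = trace / total = (2+8+3+3=16) / 35 = 16/35 = 0.457

0.457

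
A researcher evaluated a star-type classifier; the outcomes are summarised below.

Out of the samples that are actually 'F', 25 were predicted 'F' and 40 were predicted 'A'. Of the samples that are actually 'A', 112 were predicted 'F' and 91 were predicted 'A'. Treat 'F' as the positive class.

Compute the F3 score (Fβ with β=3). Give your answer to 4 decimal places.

0.3463

Fβ = (1+β²)·TP / ((1+β²)·TP + β²·FN + FP), with β²=9
= 10·25 / (10·25 + 9·40 + 112) = 0.3463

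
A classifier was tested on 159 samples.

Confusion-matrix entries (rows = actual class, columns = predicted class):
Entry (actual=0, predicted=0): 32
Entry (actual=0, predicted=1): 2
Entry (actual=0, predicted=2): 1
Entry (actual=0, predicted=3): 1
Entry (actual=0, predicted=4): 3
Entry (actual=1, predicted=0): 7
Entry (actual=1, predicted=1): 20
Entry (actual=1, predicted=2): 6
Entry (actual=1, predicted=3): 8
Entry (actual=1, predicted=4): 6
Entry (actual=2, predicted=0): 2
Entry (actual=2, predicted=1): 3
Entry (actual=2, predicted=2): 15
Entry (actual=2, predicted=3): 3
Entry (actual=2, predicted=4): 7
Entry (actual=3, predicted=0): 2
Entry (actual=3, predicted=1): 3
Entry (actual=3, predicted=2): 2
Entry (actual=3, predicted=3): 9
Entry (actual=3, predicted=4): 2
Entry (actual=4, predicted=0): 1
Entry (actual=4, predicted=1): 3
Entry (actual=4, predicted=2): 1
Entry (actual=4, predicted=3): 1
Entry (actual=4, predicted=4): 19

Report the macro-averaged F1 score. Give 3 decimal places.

0.578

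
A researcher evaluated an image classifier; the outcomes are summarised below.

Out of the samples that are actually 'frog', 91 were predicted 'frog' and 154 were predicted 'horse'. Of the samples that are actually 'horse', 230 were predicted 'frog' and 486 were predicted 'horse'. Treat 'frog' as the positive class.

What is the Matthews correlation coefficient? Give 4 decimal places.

MCC = (TP·TN − FP·FN) / √((TP+FP)(TP+FN)(TN+FP)(TN+FN))
Numerator = 91·486 − 230·154 = 8806
Denominator = √(321·245·716·640) = √36038284800 = 189837.5221
MCC = 8806 / 189837.5221 = 0.0464

0.0464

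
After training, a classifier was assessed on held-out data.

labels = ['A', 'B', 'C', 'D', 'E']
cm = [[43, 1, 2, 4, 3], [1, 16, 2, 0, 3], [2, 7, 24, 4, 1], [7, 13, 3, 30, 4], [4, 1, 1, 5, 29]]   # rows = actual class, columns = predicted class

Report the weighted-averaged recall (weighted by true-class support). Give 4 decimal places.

0.6762

Per-class recall (TP/(TP+FN)):
  A: TP=43, FN=1+2+4+3=10 → 43/53 = 0.81132
  B: TP=16, FN=1+2+0+3=6 → 16/22 = 0.72727
  C: TP=24, FN=2+7+4+1=14 → 24/38 = 0.63158
  D: TP=30, FN=7+13+3+4=27 → 30/57 = 0.52632
  E: TP=29, FN=4+1+1+5=11 → 29/40 = 0.72500
Weighted-recall = Σ (supportᵢ/N)·recallᵢ with N=210: (53/210)·0.81132 + (22/210)·0.72727 + (38/210)·0.63158 + (57/210)·0.52632 + (40/210)·0.72500 = 0.6762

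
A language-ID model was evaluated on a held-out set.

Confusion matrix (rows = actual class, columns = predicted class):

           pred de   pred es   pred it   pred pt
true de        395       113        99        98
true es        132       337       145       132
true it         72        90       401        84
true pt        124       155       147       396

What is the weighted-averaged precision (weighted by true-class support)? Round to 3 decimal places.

0.525

Per-class precision (TP/(TP+FP)):
  de: TP=395, FP=132+72+124=328 → 395/723 = 0.5463
  es: TP=337, FP=113+90+155=358 → 337/695 = 0.4849
  it: TP=401, FP=99+145+147=391 → 401/792 = 0.5063
  pt: TP=396, FP=98+132+84=314 → 396/710 = 0.5577
Weighted-precision = Σ (supportᵢ/N)·precisionᵢ with N=2920: (705/2920)·0.5463 + (746/2920)·0.4849 + (647/2920)·0.5063 + (822/2920)·0.5577 = 0.525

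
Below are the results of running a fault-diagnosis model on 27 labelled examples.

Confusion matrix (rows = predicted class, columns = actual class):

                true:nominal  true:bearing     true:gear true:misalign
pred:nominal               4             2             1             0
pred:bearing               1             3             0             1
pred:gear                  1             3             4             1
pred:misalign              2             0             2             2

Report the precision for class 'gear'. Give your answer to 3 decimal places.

Take TP from the diagonal, FP from the rest of the 'gear' prediction marginal, FN from the rest of the 'gear' actual marginal.
precision = TP/(TP+FP).
gear: TP=4, FP=1+3+1=5 → 4/9 = 0.4444

0.444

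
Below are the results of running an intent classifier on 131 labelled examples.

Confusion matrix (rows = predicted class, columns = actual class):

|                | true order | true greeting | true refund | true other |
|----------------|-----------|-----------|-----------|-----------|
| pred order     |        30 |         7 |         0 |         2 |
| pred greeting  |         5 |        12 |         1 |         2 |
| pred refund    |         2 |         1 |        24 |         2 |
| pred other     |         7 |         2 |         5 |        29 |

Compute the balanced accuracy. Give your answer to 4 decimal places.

0.7140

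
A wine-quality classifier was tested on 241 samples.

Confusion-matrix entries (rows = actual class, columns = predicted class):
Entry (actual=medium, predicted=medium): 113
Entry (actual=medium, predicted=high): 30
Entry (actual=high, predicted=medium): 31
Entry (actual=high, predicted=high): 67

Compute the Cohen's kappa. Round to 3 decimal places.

0.475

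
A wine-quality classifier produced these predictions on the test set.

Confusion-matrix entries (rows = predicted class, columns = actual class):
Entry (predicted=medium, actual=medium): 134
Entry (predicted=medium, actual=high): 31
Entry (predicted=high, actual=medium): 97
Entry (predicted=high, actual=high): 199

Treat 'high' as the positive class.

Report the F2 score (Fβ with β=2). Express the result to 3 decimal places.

Fβ = (1+β²)·TP / ((1+β²)·TP + β²·FN + FP), with β²=4
= 5·199 / (5·199 + 4·31 + 97) = 0.818

0.818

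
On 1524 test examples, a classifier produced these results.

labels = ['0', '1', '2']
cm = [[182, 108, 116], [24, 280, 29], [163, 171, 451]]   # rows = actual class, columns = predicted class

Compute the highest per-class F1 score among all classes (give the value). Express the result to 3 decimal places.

0.653

Per-class F1 score (2·TP/(2·TP+FP+FN)):
  0: TP=182, FP=24+163=187, FN=108+116=224 → 364/775 = 0.4697
  1: TP=280, FP=108+171=279, FN=24+29=53 → 560/892 = 0.6278
  2: TP=451, FP=116+29=145, FN=163+171=334 → 902/1381 = 0.6531
Highest is class '2' with F1 score = 0.653.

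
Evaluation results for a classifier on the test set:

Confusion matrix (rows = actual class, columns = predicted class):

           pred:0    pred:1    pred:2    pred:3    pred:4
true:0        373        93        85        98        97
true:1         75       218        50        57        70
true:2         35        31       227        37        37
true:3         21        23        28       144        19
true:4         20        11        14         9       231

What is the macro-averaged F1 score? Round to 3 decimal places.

Per-class F1 score (2·TP/(2·TP+FP+FN)):
  0: TP=373, FP=75+35+21+20=151, FN=93+85+98+97=373 → 746/1270 = 0.5874
  1: TP=218, FP=93+31+23+11=158, FN=75+50+57+70=252 → 436/846 = 0.5154
  2: TP=227, FP=85+50+28+14=177, FN=35+31+37+37=140 → 454/771 = 0.5888
  3: TP=144, FP=98+57+37+9=201, FN=21+23+28+19=91 → 288/580 = 0.4966
  4: TP=231, FP=97+70+37+19=223, FN=20+11+14+9=54 → 462/739 = 0.6252
Macro-F1 score = mean = (0.5874 + 0.5154 + 0.5888 + 0.4966 + 0.6252) / 5 = 0.563

0.563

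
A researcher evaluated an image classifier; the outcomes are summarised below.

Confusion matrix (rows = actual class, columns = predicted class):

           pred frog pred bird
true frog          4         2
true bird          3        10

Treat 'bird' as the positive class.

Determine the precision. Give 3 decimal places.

0.833

Precision = TP/(TP+FP) = 10/(10+2) = 10/12 = 0.833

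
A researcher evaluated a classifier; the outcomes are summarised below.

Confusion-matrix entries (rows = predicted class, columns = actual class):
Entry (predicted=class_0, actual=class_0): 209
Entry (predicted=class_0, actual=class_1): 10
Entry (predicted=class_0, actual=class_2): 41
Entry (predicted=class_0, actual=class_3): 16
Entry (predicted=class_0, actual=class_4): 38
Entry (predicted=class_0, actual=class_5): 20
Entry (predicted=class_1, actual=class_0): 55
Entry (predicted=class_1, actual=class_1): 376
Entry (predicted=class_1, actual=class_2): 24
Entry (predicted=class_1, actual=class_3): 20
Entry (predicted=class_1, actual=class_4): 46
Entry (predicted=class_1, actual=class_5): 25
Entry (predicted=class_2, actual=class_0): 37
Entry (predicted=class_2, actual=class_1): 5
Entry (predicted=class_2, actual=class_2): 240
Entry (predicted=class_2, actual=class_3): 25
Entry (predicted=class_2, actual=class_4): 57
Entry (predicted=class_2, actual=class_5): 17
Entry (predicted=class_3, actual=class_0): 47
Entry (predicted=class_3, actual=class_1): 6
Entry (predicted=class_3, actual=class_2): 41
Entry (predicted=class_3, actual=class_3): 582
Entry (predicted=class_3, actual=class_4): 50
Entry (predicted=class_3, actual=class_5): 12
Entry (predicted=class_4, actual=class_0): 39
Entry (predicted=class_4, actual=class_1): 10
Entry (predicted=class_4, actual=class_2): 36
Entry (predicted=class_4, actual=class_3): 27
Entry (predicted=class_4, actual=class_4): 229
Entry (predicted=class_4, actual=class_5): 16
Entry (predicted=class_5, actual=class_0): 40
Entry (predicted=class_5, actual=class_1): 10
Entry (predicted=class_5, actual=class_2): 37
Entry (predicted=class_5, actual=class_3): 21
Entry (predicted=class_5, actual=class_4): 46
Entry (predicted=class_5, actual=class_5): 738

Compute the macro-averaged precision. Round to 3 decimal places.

0.700

Per-class precision (TP/(TP+FP)):
  class_0: TP=209, FP=10+41+16+38+20=125 → 209/334 = 0.6257
  class_1: TP=376, FP=55+24+20+46+25=170 → 376/546 = 0.6886
  class_2: TP=240, FP=37+5+25+57+17=141 → 240/381 = 0.6299
  class_3: TP=582, FP=47+6+41+50+12=156 → 582/738 = 0.7886
  class_4: TP=229, FP=39+10+36+27+16=128 → 229/357 = 0.6415
  class_5: TP=738, FP=40+10+37+21+46=154 → 738/892 = 0.8274
Macro-precision = mean = (0.6257 + 0.6886 + 0.6299 + 0.7886 + 0.6415 + 0.8274) / 6 = 0.700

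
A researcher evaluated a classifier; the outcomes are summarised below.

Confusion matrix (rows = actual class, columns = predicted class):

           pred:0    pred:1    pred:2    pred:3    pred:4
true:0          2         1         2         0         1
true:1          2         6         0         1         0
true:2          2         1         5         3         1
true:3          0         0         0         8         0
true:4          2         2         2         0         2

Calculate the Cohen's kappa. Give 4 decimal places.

0.4169

Observed agreement pₒ = trace/N = 23/43 = 0.53488
Expected agreement pₑ = Σ (rowᵢ·colᵢ)/N² = (6·8 + 9·10 + 12·9 + 8·12 + 8·4)/43² = 0.20227
κ = (pₒ − pₑ)/(1 − pₑ) = (0.53488 − 0.20227)/(1 − 0.20227) = 0.4169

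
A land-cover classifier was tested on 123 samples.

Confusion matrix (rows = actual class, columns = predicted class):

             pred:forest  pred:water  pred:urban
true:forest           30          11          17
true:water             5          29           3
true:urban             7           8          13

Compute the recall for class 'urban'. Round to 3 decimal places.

0.464

One-vs-rest for 'urban': TP = diagonal; FP = other classes predicted 'urban'; FN = 'urban' predicted as other.
recall = TP/(TP+FN).
urban: TP=13, FN=7+8=15 → 13/28 = 0.4643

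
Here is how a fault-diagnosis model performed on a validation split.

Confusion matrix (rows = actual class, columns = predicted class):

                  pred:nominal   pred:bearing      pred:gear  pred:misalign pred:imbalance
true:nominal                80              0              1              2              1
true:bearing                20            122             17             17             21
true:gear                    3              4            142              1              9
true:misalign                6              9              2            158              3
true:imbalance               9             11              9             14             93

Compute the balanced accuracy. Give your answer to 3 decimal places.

0.807

Balanced accuracy = mean of per-class recall.
  nominal: recall = 80/84 = 0.9524
  bearing: recall = 122/197 = 0.6193
  gear: recall = 142/159 = 0.8931
  misalign: recall = 158/178 = 0.8876
  imbalance: recall = 93/136 = 0.6838
Mean = (0.9524 + 0.6193 + 0.8931 + 0.8876 + 0.6838) / 5 = 0.807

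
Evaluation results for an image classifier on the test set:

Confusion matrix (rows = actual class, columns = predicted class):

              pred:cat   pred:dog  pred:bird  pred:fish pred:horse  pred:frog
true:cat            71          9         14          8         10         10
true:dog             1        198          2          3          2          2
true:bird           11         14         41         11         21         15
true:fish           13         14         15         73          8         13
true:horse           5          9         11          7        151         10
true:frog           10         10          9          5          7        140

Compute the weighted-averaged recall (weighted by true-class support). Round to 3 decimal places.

0.707

Per-class recall (TP/(TP+FN)):
  cat: TP=71, FN=9+14+8+10+10=51 → 71/122 = 0.5820
  dog: TP=198, FN=1+2+3+2+2=10 → 198/208 = 0.9519
  bird: TP=41, FN=11+14+11+21+15=72 → 41/113 = 0.3628
  fish: TP=73, FN=13+14+15+8+13=63 → 73/136 = 0.5368
  horse: TP=151, FN=5+9+11+7+10=42 → 151/193 = 0.7824
  frog: TP=140, FN=10+10+9+5+7=41 → 140/181 = 0.7735
Weighted-recall = Σ (supportᵢ/N)·recallᵢ with N=953: (122/953)·0.5820 + (208/953)·0.9519 + (113/953)·0.3628 + (136/953)·0.5368 + (193/953)·0.7824 + (181/953)·0.7735 = 0.707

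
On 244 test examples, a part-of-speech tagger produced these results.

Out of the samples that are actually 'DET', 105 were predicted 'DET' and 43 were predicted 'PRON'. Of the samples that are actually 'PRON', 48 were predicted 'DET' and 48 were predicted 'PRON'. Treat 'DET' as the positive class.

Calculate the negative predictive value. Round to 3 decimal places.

0.527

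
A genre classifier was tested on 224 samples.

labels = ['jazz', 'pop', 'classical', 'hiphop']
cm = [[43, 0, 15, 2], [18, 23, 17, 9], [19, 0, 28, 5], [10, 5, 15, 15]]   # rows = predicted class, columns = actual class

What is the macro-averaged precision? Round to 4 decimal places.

0.4829

Per-class precision (TP/(TP+FP)):
  jazz: TP=43, FP=0+15+2=17 → 43/60 = 0.71667
  pop: TP=23, FP=18+17+9=44 → 23/67 = 0.34328
  classical: TP=28, FP=19+0+5=24 → 28/52 = 0.53846
  hiphop: TP=15, FP=10+5+15=30 → 15/45 = 0.33333
Macro-precision = mean = (0.71667 + 0.34328 + 0.53846 + 0.33333) / 4 = 0.4829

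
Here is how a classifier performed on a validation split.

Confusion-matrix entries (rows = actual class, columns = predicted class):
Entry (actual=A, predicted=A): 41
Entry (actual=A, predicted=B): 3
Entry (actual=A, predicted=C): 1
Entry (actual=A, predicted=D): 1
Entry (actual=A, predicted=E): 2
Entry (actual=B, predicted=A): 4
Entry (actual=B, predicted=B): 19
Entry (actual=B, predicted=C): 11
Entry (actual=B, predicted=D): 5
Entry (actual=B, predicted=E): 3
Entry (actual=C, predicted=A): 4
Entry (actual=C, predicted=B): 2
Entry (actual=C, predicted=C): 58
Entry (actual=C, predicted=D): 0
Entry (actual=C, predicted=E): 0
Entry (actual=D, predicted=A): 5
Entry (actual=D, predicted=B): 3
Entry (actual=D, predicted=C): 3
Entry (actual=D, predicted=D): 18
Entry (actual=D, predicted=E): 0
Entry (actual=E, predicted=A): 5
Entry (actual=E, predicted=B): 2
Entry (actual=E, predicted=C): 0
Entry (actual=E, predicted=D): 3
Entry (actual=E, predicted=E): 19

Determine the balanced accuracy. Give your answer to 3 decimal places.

0.698

Balanced accuracy = mean of per-class recall.
  A: recall = 41/48 = 0.8542
  B: recall = 19/42 = 0.4524
  C: recall = 58/64 = 0.9063
  D: recall = 18/29 = 0.6207
  E: recall = 19/29 = 0.6552
Mean = (0.8542 + 0.4524 + 0.9063 + 0.6207 + 0.6552) / 5 = 0.698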